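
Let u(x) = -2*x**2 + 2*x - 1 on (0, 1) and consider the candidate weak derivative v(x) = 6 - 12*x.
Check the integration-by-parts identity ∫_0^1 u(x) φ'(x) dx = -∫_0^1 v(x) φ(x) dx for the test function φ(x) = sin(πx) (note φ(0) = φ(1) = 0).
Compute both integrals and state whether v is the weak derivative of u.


LHS = 0, RHS = 0. No, v is not the weak derivative of u.

u(x) = -2*x**2 + 2*x - 1, classical derivative u'(x) = 2 - 4*x.
φ(x) = sin(πx), so φ'(x) = π*cos(π*x).
Note φ(0) = φ(1) = 0, so the boundary term u·φ vanishes.
LHS = ∫_0^1 u(x) φ'(x) dx = ∫_0^1 (-2*π*x^2*cos(π*x) + 2*π*x*cos(π*x) - π*cos(π*x)) dx. Term by term:
  ∫_0^1 -π*cos(π*x) dx = 0;  ∫_0^1 -2*π*x^2*cos(π*x) dx = 4/π;  ∫_0^1 2*π*x*cos(π*x) dx = -4/π.
Sum: 0 + 4/π − 4/π = 0.
So LHS = 0.
∫_0^1 v(x) φ(x) dx = ∫_0^1 (-12*x*sin(π*x) + 6*sin(π*x)) dx. Term by term:
  ∫_0^1 6*sin(π*x) dx = 12/π;  ∫_0^1 -12*x*sin(π*x) dx = -12/π.
Sum: 12/π − 12/π = 0.
So RHS = -∫_0^1 v(x) φ(x) dx = 0.
LHS = RHS, so the identity holds for this particular φ. But this is necessary, not sufficient: a weak derivative must satisfy the identity for EVERY test function in C_c^∞(0, 1).
Here u is smooth, so its weak derivative equals its classical derivative u'(x) = 2 - 4*x. Since v(x) = 6 - 12*x ≠ u'(x), v is NOT the weak derivative of u — the agreement for this single φ is a coincidence (the difference v − u' happens to be L²-orthogonal to this φ).


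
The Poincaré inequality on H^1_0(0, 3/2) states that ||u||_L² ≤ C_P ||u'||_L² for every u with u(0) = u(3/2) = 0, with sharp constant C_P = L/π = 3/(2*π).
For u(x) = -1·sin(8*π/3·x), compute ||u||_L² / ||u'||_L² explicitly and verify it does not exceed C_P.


||u||_L² / ||u'||_L² = 3/(8*π) < C_P = 3/(2*π).

u(x) = -1·sin(8*π/3·x), so u'(x) = -8*π*cos(8*π*x/3)/3.
Writing u(x) = A·sin(kπx/L) with A = -1 and k = 4, use ∫_0^L sin²(kπx/L) dx = L/2 and ∫_0^L cos²(kπx/L) dx = L/2.
u² = 1·sin²(8*π/3·x) and (u')² = 64*π^2/9·cos²(8*π/3·x), and each of sin², cos² integrates to L/2 = 3/4 over (0, 3/2).
∫_0^3/2 u² dx = 3/4, so ||u||_L² = sqrt(3)/2.
∫_0^3/2 (u')² dx = 16*π^2/3, so ||u'||_L² = 4*sqrt(3)*π/3.
Ratio ||u||_L² / ||u'||_L² = 3/(8*π).
Sharp Poincaré constant on H^1_0(0, 3/2) is C_P = L/π = 3/(2*π), achieved by sin(2*π/3·x).
This is the k = 4 harmonic; the ratio L/(kπ) is strictly less than C_P = L/π, consistent with the sharp inequality ||u||_L² ≤ C_P ||u'||_L².


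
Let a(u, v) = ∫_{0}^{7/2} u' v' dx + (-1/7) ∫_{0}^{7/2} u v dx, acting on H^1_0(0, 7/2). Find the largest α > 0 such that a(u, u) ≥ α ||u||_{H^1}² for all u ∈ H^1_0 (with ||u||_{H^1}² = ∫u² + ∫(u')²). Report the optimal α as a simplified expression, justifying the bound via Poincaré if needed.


α = (-7 + 4*π^2)/(4*π^2 + 49)

Coercivity of a(·,·) on H^1_0(0, 7/2) means a(u, u) ≥ α ||u||_{H^1}² for every u ∈ H^1_0.
The interval has length L = 7/2, and Poincaré/coercivity depend only on L. Here a(u, u) = ∫(u')² + (-1/7)·∫u².
Here c = -1/7 < 0 with |c| < (π/L)² = 4*π^2/49, so coercivity still holds. The condition a(u,u) ≥ α||u||_{H^1}² reads (1−α)∫(u')² ≥ (α−c)∫u². Any admissible α is ≤ 1 (rapidly oscillating u have ∫u²/∫(u')² → 0), and α = 1 would force 0 ≥ (1−c)∫u², impossible since c < 1; so 1−α > 0. By the sharp Poincaré inequality on H^1_0 of an interval of length L, ∫(u')² ≥ (π/L)²∫u² with equality for the first sine mode sin(π(x−x₀)/L) (x₀ the left endpoint), so the inequality holds for all u iff (1−α)(π/L)² ≥ α − c, i.e. α ≤ ((π/L)² + c)/((π/L)² + 1) = (1 + c(L/π)²)/(1 + (L/π)²). (Direct route, valid since c ≤ 0: Poincaré gives c∫u² ≥ c(L/π)²∫(u')², so a(u,u) ≥ (1 + c(L/π)²)∫(u')², while ||u||_{H^1}² ≤ (1 + (L/π)²)∫(u')²; dividing yields the same α.) With (π/L)² = 4*π^2/49 and c = -1/7, the largest admissible constant is α = ((π/L)² + c)/((π/L)² + 1).
Simplifying, α = (-7 + 4*π^2)/(4*π^2 + 49).


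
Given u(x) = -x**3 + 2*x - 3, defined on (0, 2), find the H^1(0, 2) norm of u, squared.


||u||_{H^1}^2 = 1154/21

The H^1 norm (squared) on an interval (0, L) is
  ||u||_{H^1}^2 = ∫_0^L u(x)^2 dx + ∫_0^L u'(x)^2 dx.
Compute u'(x) = 2 - 3*x**2.
Then u(x)^2 = x**6 - 4*x**4 + 6*x**3 + 4*x**2 - 12*x + 9 and u'(x)^2 = 9*x**4 - 12*x**2 + 4.
Integrate each monomial from 0 to 2 using ∫_0^2 c·x^n dx = c·2^(n+1)/(n+1):
  ∫_0^2 u(x)^2 dx = ∫_0^2 (x^6 - 4*x^4 + 6*x^3 + 4*x^2 - 12*x + 9) dx. Term by term:
    ∫_0^2 x^6 dx = 128/7;  ∫_0^2 -4*x^4 dx = -128/5;  ∫_0^2 6*x^3 dx = 24;
    ∫_0^2 4*x^2 dx = 32/3;  ∫_0^2 -12*x dx = -24;  ∫_0^2 9 dx = 18.
  Sum: 128/7 − 128/5 + 24 + 32/3 − 24 + 18 = 2242/105.
  ∫_0^2 u'(x)^2 dx = ∫_0^2 (9*x^4 - 12*x^2 + 4) dx. Term by term:
    ∫_0^2 9*x^4 dx = 288/5;  ∫_0^2 -12*x^2 dx = -32;  ∫_0^2 4 dx = 8.
  Sum: 288/5 − 32 + 8 = 168/5.
Adding: ||u||_{H^1}^2 = 2242/105 + 168/5 = 1154/21.


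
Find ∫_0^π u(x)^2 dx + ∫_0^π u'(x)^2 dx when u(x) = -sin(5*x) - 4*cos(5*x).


||u||_{H^1(0,π)}^2 = 221*π

u'(x) = 20*sin(5*x) - 5*cos(5*x).
Expand u² and (u')² and integrate term by term on (0, π), using: for integers n ≥ 1, ∫_0^π sin²(nx) dx = ∫_0^π cos²(nx) dx = π/2; for n ≠ n', ∫_0^π sin(nx)sin(n'x) dx = ∫_0^π cos(nx)cos(n'x) dx = 0; and by product-to-sum, ∫_0^π sin(nx)cos(n'x) dx = ½∫_0^π [sin((n+n')x) + sin((n−n')x)] dx, which is 0 when n+n' is even and 2n/(n²−n'²) when n+n' is odd (it need not vanish on (0, π)).
  u² squared terms: (-1)²·∫sin(5x)² dx = 1·π/2 = π/2;  (-4)²·∫cos(5x)² dx = 16·π/2 = 8*π.
  u² cross terms: 2·(-1)·(-4)·∫sin(5x)·cos(5x) dx = 8·(0) = 0.
  So ∫_0^π u² dx = π/2 + 8*π + 0 = 17*π/2.
  (u')² squared terms: (-5)²·∫cos(5x)² dx = 25·π/2 = 25*π/2;  (20)²·∫sin(5x)² dx = 400·π/2 = 200*π.
  (u')² cross terms: 2·(-5)·(20)·∫cos(5x)·sin(5x) dx = -200·(0) = 0.
  So ∫_0^π (u')² dx = 25*π/2 + 200*π + 0 = 425*π/2.
||u||_{H^1}^2 = (17*π/2) + (425*π/2) = 221*π.


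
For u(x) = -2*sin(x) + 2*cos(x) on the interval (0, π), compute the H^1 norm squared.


||u||_{H^1(0,π)}^2 = 8*π

u'(x) = -2*sin(x) - 2*cos(x).
Expand u² and (u')² and integrate term by term on (0, π), using: for integers n ≥ 1, ∫_0^π sin²(nx) dx = ∫_0^π cos²(nx) dx = π/2; for n ≠ n', ∫_0^π sin(nx)sin(n'x) dx = ∫_0^π cos(nx)cos(n'x) dx = 0; and by product-to-sum, ∫_0^π sin(nx)cos(n'x) dx = ½∫_0^π [sin((n+n')x) + sin((n−n')x)] dx, which is 0 when n+n' is even and 2n/(n²−n'²) when n+n' is odd (it need not vanish on (0, π)).
  u² squared terms: (-2)²·∫sin(x)² dx = 4·π/2 = 2*π;  (2)²·∫cos(x)² dx = 4·π/2 = 2*π.
  u² cross terms: 2·(-2)·(2)·∫sin(x)·cos(x) dx = -8·(0) = 0.
  So ∫_0^π u² dx = 2*π + 2*π + 0 = 4*π.
  (u')² squared terms: (-2)²·∫cos(x)² dx = 4·π/2 = 2*π;  (-2)²·∫sin(x)² dx = 4·π/2 = 2*π.
  (u')² cross terms: 2·(-2)·(-2)·∫cos(x)·sin(x) dx = 8·(0) = 0.
  So ∫_0^π (u')² dx = 2*π + 2*π + 0 = 4*π.
||u||_{H^1}^2 = (4*π) + (4*π) = 8*π.


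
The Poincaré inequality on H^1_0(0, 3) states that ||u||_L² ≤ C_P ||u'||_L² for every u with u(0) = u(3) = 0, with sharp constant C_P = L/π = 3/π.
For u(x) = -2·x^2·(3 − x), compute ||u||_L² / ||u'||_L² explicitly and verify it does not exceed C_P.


||u||_L² / ||u'||_L² = 3*sqrt(14)/14 < C_P = 3/π.

u(x) = -2·x^2·(3 − x), so u'(x) = 6*x*(x - 2).
u(x) = -2·x^2·(3 − x) vanishes at x = 0 and x = 3, so u ∈ H^1_0(0, 3). Differentiate via the product rule and integrate the resulting polynomials term by term.
  ∫_0^3 u² dx = ∫_0^3 (4*x^6 - 24*x^5 + 36*x^4) dx. Term by term:
    ∫_0^3 4*x^6 dx = 8748/7;  ∫_0^3 -24*x^5 dx = -2916;  ∫_0^3 36*x^4 dx = 8748/5.
  Sum: 8748/7 − 2916 + 8748/5 = 2916/35.
  ∫_0^3 (u')² dx = ∫_0^3 (36*x^4 - 144*x^3 + 144*x^2) dx. Term by term:
    ∫_0^3 36*x^4 dx = 8748/5;  ∫_0^3 -144*x^3 dx = -2916;  ∫_0^3 144*x^2 dx = 1296.
  Sum: 8748/5 − 2916 + 1296 = 648/5.
∫_0^3 u² dx = 2916/35, so ||u||_L² = 54*sqrt(35)/35.
∫_0^3 (u')² dx = 648/5, so ||u'||_L² = 18*sqrt(10)/5.
Ratio ||u||_L² / ||u'||_L² = 3*sqrt(14)/14.
Sharp Poincaré constant on H^1_0(0, 3) is C_P = L/π = 3/π, achieved by sin(π/3·x).
A polynomial bump cannot attain the sharp Poincaré constant (only the first sine eigenfunction does), so the ratio is strictly less than C_P, consistent with ||u||_L² ≤ C_P ||u'||_L².


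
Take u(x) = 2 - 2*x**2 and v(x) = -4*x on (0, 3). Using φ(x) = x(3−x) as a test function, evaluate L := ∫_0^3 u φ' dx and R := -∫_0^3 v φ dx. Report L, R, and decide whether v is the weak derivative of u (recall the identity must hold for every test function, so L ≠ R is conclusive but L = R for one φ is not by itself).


LHS = 27, RHS = 27. Yes, v = u' weakly.

u(x) = 2 - 2*x**2, classical derivative u'(x) = -4*x.
φ(x) = x(3−x), so φ'(x) = 3 - 2*x.
Note φ(0) = φ(3) = 0, so the boundary term u·φ vanishes.
LHS = ∫_0^3 u(x) φ'(x) dx = ∫_0^3 (4*x^3 - 6*x^2 - 4*x + 6) dx. Term by term:
  ∫_0^3 4*x^3 dx = 81;  ∫_0^3 -6*x^2 dx = -54;  ∫_0^3 -4*x dx = -18;
  ∫_0^3 6 dx = 18.
Sum: 81 − 54 − 18 + 18 = 27.
So LHS = 27.
∫_0^3 v(x) φ(x) dx = ∫_0^3 (4*x^3 - 12*x^2) dx. Term by term:
  ∫_0^3 4*x^3 dx = 81;  ∫_0^3 -12*x^2 dx = -108.
Sum: 81 − 108 = -27.
So RHS = -∫_0^3 v(x) φ(x) dx = 27.
LHS = RHS, so the identity holds for this test φ.
Moreover u is smooth here and v(x) = u'(x) = -4*x pointwise, so the identity holds for every test function. Hence v is the weak derivative of u.


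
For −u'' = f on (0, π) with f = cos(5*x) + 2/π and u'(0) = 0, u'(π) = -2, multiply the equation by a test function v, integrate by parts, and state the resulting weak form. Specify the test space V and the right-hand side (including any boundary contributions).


V = H^1(0, π) (v unrestricted at boundary; u is determined up to an additive constant); weak form: ∫_0^π u'v' dx = ∫_0^π (cos(5*x) + 2/π) v dx − 2·v(π) for all v ∈ V.

Multiply both sides by a test function v and integrate from 0 to π:
  ∫_0^π −u''(x) v(x) dx = ∫_0^π f(x) v(x) dx.
Integrate the LHS by parts once:
  ∫_0^π −u'' v dx = −[u'(x) v(x)]_0^π + ∫_0^π u'(x) v'(x) dx.
Thus ∫_0^π u'(x) v'(x) dx = ∫_0^π f(x) v(x) dx + [u'(x) v(x)]_0^π.
Choose V so that boundary terms are either known or forced to vanish.
u has inhomogeneous Neumann u'(0) = 0, u'(π) = -2. [u' v]_0^π = (-2)·v(π) − (0)·v(0) = − 2·v(π). Take V = H^1(0, π); boundary term becomes part of RHS.
Weak formulation: find u (satisfying any essential BC) such that ∫_0^π u'(x) v'(x) dx = ∫_0^π f v dx − 2·v(π) for all v ∈ V (Neumann data are natural BCs: they enter the RHS as boundary terms).
Substituting f(x) = cos(5*x) + 2/π, the right-hand side is ∫_0^π (cos(5*x) + 2/π) v dx − 2·v(π).
Compatibility check (pure Neumann): taking v ≡ 1 ∈ V gives 0 = ∫_0^π f dx + (-2) − (0), i.e. ∫_0^π f dx must equal u'(0) − u'(π) = 2. Indeed ∫_0^π (cos(5*x) + 2/π) dx = 2, so the data are compatible. The solution is then unique only up to an additive constant (fix it e.g. by requiring ∫_0^π u dx = 0).


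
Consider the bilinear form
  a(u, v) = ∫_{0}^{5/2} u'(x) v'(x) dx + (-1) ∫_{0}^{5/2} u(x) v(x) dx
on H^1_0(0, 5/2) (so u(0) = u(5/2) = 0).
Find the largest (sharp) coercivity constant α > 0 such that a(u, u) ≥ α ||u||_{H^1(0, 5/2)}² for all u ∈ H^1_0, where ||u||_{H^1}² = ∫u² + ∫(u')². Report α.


α = (-25 + 4*π^2)/(25 + 4*π^2)

Coercivity of a(·,·) on H^1_0(0, 5/2) means a(u, u) ≥ α ||u||_{H^1}² for every u ∈ H^1_0.
The interval has length L = 5/2, and Poincaré/coercivity depend only on L. Here a(u, u) = ∫(u')² + (-1)·∫u².
Here c = -1 < 0 with |c| < (π/L)² = 4*π^2/25, so coercivity still holds. The condition a(u,u) ≥ α||u||_{H^1}² reads (1−α)∫(u')² ≥ (α−c)∫u². Any admissible α is ≤ 1 (rapidly oscillating u have ∫u²/∫(u')² → 0), and α = 1 would force 0 ≥ (1−c)∫u², impossible since c < 1; so 1−α > 0. By the sharp Poincaré inequality on H^1_0 of an interval of length L, ∫(u')² ≥ (π/L)²∫u² with equality for the first sine mode sin(π(x−x₀)/L) (x₀ the left endpoint), so the inequality holds for all u iff (1−α)(π/L)² ≥ α − c, i.e. α ≤ ((π/L)² + c)/((π/L)² + 1) = (1 + c(L/π)²)/(1 + (L/π)²). (Direct route, valid since c ≤ 0: Poincaré gives c∫u² ≥ c(L/π)²∫(u')², so a(u,u) ≥ (1 + c(L/π)²)∫(u')², while ||u||_{H^1}² ≤ (1 + (L/π)²)∫(u')²; dividing yields the same α.) With (π/L)² = 4*π^2/25 and c = -1, the largest admissible constant is α = ((π/L)² + c)/((π/L)² + 1).
Simplifying, α = (-25 + 4*π^2)/(25 + 4*π^2).


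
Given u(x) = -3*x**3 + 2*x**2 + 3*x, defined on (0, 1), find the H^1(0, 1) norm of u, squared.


||u||_{H^1}^2 = 947/105

The H^1 norm (squared) on an interval (0, L) is
  ||u||_{H^1}^2 = ∫_0^L u(x)^2 dx + ∫_0^L u'(x)^2 dx.
Compute u'(x) = -9*x**2 + 4*x + 3.
Then u(x)^2 = 9*x**6 - 12*x**5 - 14*x**4 + 12*x**3 + 9*x**2 and u'(x)^2 = 81*x**4 - 72*x**3 - 38*x**2 + 24*x + 9.
Integrate each monomial from 0 to 1 using ∫_0^1 c·x^n dx = c·1^(n+1)/(n+1):
  ∫_0^1 u(x)^2 dx = ∫_0^1 (9*x^6 - 12*x^5 - 14*x^4 + 12*x^3 + 9*x^2) dx. Term by term:
    ∫_0^1 9*x^6 dx = 9/7;  ∫_0^1 -12*x^5 dx = -2;  ∫_0^1 -14*x^4 dx = -14/5;
    ∫_0^1 12*x^3 dx = 3;  ∫_0^1 9*x^2 dx = 3.
  Sum: 9/7 − 2 − 14/5 + 3 + 3 = 87/35.
  ∫_0^1 u'(x)^2 dx = ∫_0^1 (81*x^4 - 72*x^3 - 38*x^2 + 24*x + 9) dx. Term by term:
    ∫_0^1 81*x^4 dx = 81/5;  ∫_0^1 -72*x^3 dx = -18;  ∫_0^1 -38*x^2 dx = -38/3;
    ∫_0^1 24*x dx = 12;  ∫_0^1 9 dx = 9.
  Sum: 81/5 − 18 − 38/3 + 12 + 9 = 98/15.
Adding: ||u||_{H^1}^2 = 87/35 + 98/15 = 947/105.


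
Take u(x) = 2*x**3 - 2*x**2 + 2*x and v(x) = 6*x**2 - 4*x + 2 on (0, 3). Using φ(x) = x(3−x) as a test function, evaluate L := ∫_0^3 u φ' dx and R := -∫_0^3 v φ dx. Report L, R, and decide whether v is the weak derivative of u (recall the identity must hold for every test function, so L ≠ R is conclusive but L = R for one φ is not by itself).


LHS = -549/10, RHS = -549/10. Yes, v = u' weakly.

u(x) = 2*x**3 - 2*x**2 + 2*x, classical derivative u'(x) = 6*x**2 - 4*x + 2.
φ(x) = x(3−x), so φ'(x) = 3 - 2*x.
Note φ(0) = φ(3) = 0, so the boundary term u·φ vanishes.
LHS = ∫_0^3 u(x) φ'(x) dx = ∫_0^3 (-4*x^4 + 10*x^3 - 10*x^2 + 6*x) dx. Term by term:
  ∫_0^3 -4*x^4 dx = -972/5;  ∫_0^3 10*x^3 dx = 405/2;  ∫_0^3 -10*x^2 dx = -90;
  ∫_0^3 6*x dx = 27.
Sum: -972/5 + 405/2 − 90 + 27 = -549/10.
So LHS = -549/10.
∫_0^3 v(x) φ(x) dx = ∫_0^3 (-6*x^4 + 22*x^3 - 14*x^2 + 6*x) dx. Term by term:
  ∫_0^3 -6*x^4 dx = -1458/5;  ∫_0^3 22*x^3 dx = 891/2;  ∫_0^3 -14*x^2 dx = -126;
  ∫_0^3 6*x dx = 27.
Sum: -1458/5 + 891/2 − 126 + 27 = 549/10.
So RHS = -∫_0^3 v(x) φ(x) dx = -549/10.
LHS = RHS, so the identity holds for this test φ.
Moreover u is smooth here and v(x) = u'(x) = 6*x**2 - 4*x + 2 pointwise, so the identity holds for every test function. Hence v is the weak derivative of u.


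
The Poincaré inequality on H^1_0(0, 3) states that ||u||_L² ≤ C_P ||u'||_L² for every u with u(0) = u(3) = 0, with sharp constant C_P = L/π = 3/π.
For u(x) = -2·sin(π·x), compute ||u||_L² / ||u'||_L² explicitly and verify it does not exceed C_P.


||u||_L² / ||u'||_L² = 1/π < C_P = 3/π.

u(x) = -2·sin(π·x), so u'(x) = -2*π*cos(π*x).
Writing u(x) = A·sin(kπx/L) with A = -2 and k = 3, use ∫_0^L sin²(kπx/L) dx = L/2 and ∫_0^L cos²(kπx/L) dx = L/2.
u² = 4·sin²(π·x) and (u')² = 4*π^2·cos²(π·x), and each of sin², cos² integrates to L/2 = 3/2 over (0, 3).
∫_0^3 u² dx = 6, so ||u||_L² = sqrt(6).
∫_0^3 (u')² dx = 6*π^2, so ||u'||_L² = sqrt(6)*π.
Ratio ||u||_L² / ||u'||_L² = 1/π.
Sharp Poincaré constant on H^1_0(0, 3) is C_P = L/π = 3/π, achieved by sin(π/3·x).
This is the k = 3 harmonic; the ratio L/(kπ) is strictly less than C_P = L/π, consistent with the sharp inequality ||u||_L² ≤ C_P ||u'||_L².


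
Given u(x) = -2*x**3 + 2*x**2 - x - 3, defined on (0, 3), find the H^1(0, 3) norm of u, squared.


||u||_{H^1}^2 = 62304/35

The H^1 norm (squared) on an interval (0, L) is
  ||u||_{H^1}^2 = ∫_0^L u(x)^2 dx + ∫_0^L u'(x)^2 dx.
Compute u'(x) = -6*x**2 + 4*x - 1.
Then u(x)^2 = 4*x**6 - 8*x**5 + 8*x**4 + 8*x**3 - 11*x**2 + 6*x + 9 and u'(x)^2 = 36*x**4 - 48*x**3 + 28*x**2 - 8*x + 1.
Integrate each monomial from 0 to 3 using ∫_0^3 c·x^n dx = c·3^(n+1)/(n+1):
  ∫_0^3 u(x)^2 dx = ∫_0^3 (4*x^6 - 8*x^5 + 8*x^4 + 8*x^3 - 11*x^2 + 6*x + 9) dx. Term by term:
    ∫_0^3 4*x^6 dx = 8748/7;  ∫_0^3 -8*x^5 dx = -972;  ∫_0^3 8*x^4 dx = 1944/5;
    ∫_0^3 8*x^3 dx = 162;  ∫_0^3 -11*x^2 dx = -99;  ∫_0^3 6*x dx = 27;
    ∫_0^3 9 dx = 27.
  Sum: 8748/7 − 972 + 1944/5 + 162 − 99 + 27 + 27 = 27423/35.
  ∫_0^3 u'(x)^2 dx = ∫_0^3 (36*x^4 - 48*x^3 + 28*x^2 - 8*x + 1) dx. Term by term:
    ∫_0^3 36*x^4 dx = 8748/5;  ∫_0^3 -48*x^3 dx = -972;  ∫_0^3 28*x^2 dx = 252;
    ∫_0^3 -8*x dx = -36;  ∫_0^3 1 dx = 3.
  Sum: 8748/5 − 972 + 252 − 36 + 3 = 4983/5.
Adding: ||u||_{H^1}^2 = 27423/35 + 4983/5 = 62304/35.


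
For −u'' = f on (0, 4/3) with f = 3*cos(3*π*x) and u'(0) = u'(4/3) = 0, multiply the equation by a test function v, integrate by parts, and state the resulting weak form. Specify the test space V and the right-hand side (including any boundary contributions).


V = H^1(0, 4/3) (no boundary constraint on v; u is determined up to an additive constant); weak form: ∫_0^4/3 u'v' dx = ∫_0^4/3 (3*cos(3*π*x)) v dx for all v ∈ V.

Multiply both sides by a test function v and integrate from 0 to 4/3:
  ∫_0^4/3 −u''(x) v(x) dx = ∫_0^4/3 f(x) v(x) dx.
Integrate the LHS by parts once:
  ∫_0^4/3 −u'' v dx = −[u'(x) v(x)]_0^4/3 + ∫_0^4/3 u'(x) v'(x) dx.
Thus ∫_0^4/3 u'(x) v'(x) dx = ∫_0^4/3 f(x) v(x) dx + [u'(x) v(x)]_0^4/3.
Choose V so that boundary terms are either known or forced to vanish.
u has homogeneous Neumann: u'(0) = u'(4/3) = 0. So [u' v]_0^4/3 = 0·v(4/3) − 0·v(0) = 0 for any v; take V = H^1(0, 4/3).
Weak formulation: find u (satisfying any essential BC) such that ∫_0^4/3 u'(x) v'(x) dx = ∫_0^4/3 f v dx for all v ∈ V (homogeneous Neumann, so boundary terms vanish).
Substituting f(x) = 3*cos(3*π*x), the right-hand side is ∫_0^4/3 (3*cos(3*π*x)) v dx.
Compatibility check (pure Neumann): taking v ≡ 1 ∈ V gives 0 = ∫_0^4/3 f dx + (0) − (0), i.e. ∫_0^4/3 f dx must equal u'(0) − u'(4/3) = 0. Indeed ∫_0^4/3 (3*cos(3*π*x)) dx = 0, so the data are compatible. The solution is then unique only up to an additive constant (fix it e.g. by requiring ∫_0^4/3 u dx = 0).


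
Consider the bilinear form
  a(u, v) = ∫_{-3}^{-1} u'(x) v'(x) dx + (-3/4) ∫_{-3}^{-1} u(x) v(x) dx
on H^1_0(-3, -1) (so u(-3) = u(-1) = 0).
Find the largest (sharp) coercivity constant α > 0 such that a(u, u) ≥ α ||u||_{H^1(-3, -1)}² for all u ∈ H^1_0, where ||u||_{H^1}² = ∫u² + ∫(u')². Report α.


α = (-3 + π^2)/(4 + π^2)

Coercivity of a(·,·) on H^1_0(-3, -1) means a(u, u) ≥ α ||u||_{H^1}² for every u ∈ H^1_0.
The interval has length L = 2, and Poincaré/coercivity depend only on L. Here a(u, u) = ∫(u')² + (-3/4)·∫u².
Here c = -3/4 < 0 with |c| < (π/L)² = π^2/4, so coercivity still holds. The condition a(u,u) ≥ α||u||_{H^1}² reads (1−α)∫(u')² ≥ (α−c)∫u². Any admissible α is ≤ 1 (rapidly oscillating u have ∫u²/∫(u')² → 0), and α = 1 would force 0 ≥ (1−c)∫u², impossible since c < 1; so 1−α > 0. By the sharp Poincaré inequality on H^1_0 of an interval of length L, ∫(u')² ≥ (π/L)²∫u² with equality for the first sine mode sin(π(x−x₀)/L) (x₀ the left endpoint), so the inequality holds for all u iff (1−α)(π/L)² ≥ α − c, i.e. α ≤ ((π/L)² + c)/((π/L)² + 1) = (1 + c(L/π)²)/(1 + (L/π)²). (Direct route, valid since c ≤ 0: Poincaré gives c∫u² ≥ c(L/π)²∫(u')², so a(u,u) ≥ (1 + c(L/π)²)∫(u')², while ||u||_{H^1}² ≤ (1 + (L/π)²)∫(u')²; dividing yields the same α.) With (π/L)² = π^2/4 and c = -3/4, the largest admissible constant is α = ((π/L)² + c)/((π/L)² + 1).
Simplifying, α = (-3 + π^2)/(4 + π^2).


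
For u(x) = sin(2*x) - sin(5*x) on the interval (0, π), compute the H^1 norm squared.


||u||_{H^1(0,π)}^2 = 31*π/2

u'(x) = 2*cos(2*x) - 5*cos(5*x).
Expand u² and (u')² and integrate term by term on (0, π), using: for integers n ≥ 1, ∫_0^π sin²(nx) dx = ∫_0^π cos²(nx) dx = π/2; for n ≠ n', ∫_0^π sin(nx)sin(n'x) dx = ∫_0^π cos(nx)cos(n'x) dx = 0; and by product-to-sum, ∫_0^π sin(nx)cos(n'x) dx = ½∫_0^π [sin((n+n')x) + sin((n−n')x)] dx, which is 0 when n+n' is even and 2n/(n²−n'²) when n+n' is odd (it need not vanish on (0, π)).
  u² squared terms: (-1)²·∫sin(5x)² dx = 1·π/2 = π/2;  (1)²·∫sin(2x)² dx = 1·π/2 = π/2.
  u² cross terms: 2·(-1)·(1)·∫sin(5x)·sin(2x) dx = -2·(0) = 0.
  So ∫_0^π u² dx = π/2 + π/2 + 0 = π.
  (u')² squared terms: (-5)²·∫cos(5x)² dx = 25·π/2 = 25*π/2;  (2)²·∫cos(2x)² dx = 4·π/2 = 2*π.
  (u')² cross terms: 2·(-5)·(2)·∫cos(5x)·cos(2x) dx = -20·(0) = 0.
  So ∫_0^π (u')² dx = 25*π/2 + 2*π + 0 = 29*π/2.
||u||_{H^1}^2 = (π) + (29*π/2) = 31*π/2.


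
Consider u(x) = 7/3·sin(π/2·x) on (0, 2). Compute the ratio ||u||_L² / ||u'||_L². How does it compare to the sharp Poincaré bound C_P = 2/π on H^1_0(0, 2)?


||u||_L² / ||u'||_L² = 2/π = C_P.

u(x) = 7/3·sin(π/2·x), so u'(x) = 7*π*cos(π*x/2)/6.
Writing u(x) = A·sin(kπx/L) with A = 7/3 and k = 1, use ∫_0^L sin²(kπx/L) dx = L/2 and ∫_0^L cos²(kπx/L) dx = L/2.
u² = 49/9·sin²(π/2·x) and (u')² = 49*π^2/36·cos²(π/2·x), and each of sin², cos² integrates to L/2 = 1 over (0, 2).
∫_0^2 u² dx = 49/9, so ||u||_L² = 7/3.
∫_0^2 (u')² dx = 49*π^2/36, so ||u'||_L² = 7*π/6.
Ratio ||u||_L² / ||u'||_L² = 2/π.
Sharp Poincaré constant on H^1_0(0, 2) is C_P = L/π = 2/π, achieved by sin(π/2·x).
This is the k = 1 eigenfunction (up to amplitude), so the ratio equals the sharp Poincaré constant exactly.


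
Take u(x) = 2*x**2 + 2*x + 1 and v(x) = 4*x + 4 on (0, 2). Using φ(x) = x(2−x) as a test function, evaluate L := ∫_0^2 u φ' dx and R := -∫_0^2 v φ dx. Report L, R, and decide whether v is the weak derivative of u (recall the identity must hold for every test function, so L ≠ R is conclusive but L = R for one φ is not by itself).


LHS = -8, RHS = -32/3. No, v is not the weak derivative of u.

u(x) = 2*x**2 + 2*x + 1, classical derivative u'(x) = 4*x + 2.
φ(x) = x(2−x), so φ'(x) = 2 - 2*x.
Note φ(0) = φ(2) = 0, so the boundary term u·φ vanishes.
LHS = ∫_0^2 u(x) φ'(x) dx = ∫_0^2 (-4*x^3 + 2*x + 2) dx. Term by term:
  ∫_0^2 -4*x^3 dx = -16;  ∫_0^2 2*x dx = 4;  ∫_0^2 2 dx = 4.
Sum: -16 + 4 + 4 = -8.
So LHS = -8.
∫_0^2 v(x) φ(x) dx = ∫_0^2 (-4*x^3 + 4*x^2 + 8*x) dx. Term by term:
  ∫_0^2 -4*x^3 dx = -16;  ∫_0^2 4*x^2 dx = 32/3;  ∫_0^2 8*x dx = 16.
Sum: -16 + 32/3 + 16 = 32/3.
So RHS = -∫_0^2 v(x) φ(x) dx = -32/3.
LHS − RHS = 8/3 ≠ 0, so the identity fails.
(For a valid weak derivative the identity must hold for EVERY test function, in particular this one. The failure shows v is NOT the weak derivative of u.)
Correct weak derivative would be u'(x) = 4*x + 2.


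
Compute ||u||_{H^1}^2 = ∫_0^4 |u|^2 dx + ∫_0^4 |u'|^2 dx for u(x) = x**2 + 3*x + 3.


||u||_{H^1}^2 = 19592/15

The H^1 norm (squared) on an interval (0, L) is
  ||u||_{H^1}^2 = ∫_0^L u(x)^2 dx + ∫_0^L u'(x)^2 dx.
Compute u'(x) = 2*x + 3.
Then u(x)^2 = x**4 + 6*x**3 + 15*x**2 + 18*x + 9 and u'(x)^2 = 4*x**2 + 12*x + 9.
Integrate each monomial from 0 to 4 using ∫_0^4 c·x^n dx = c·4^(n+1)/(n+1):
  ∫_0^4 u(x)^2 dx = ∫_0^4 (x^4 + 6*x^3 + 15*x^2 + 18*x + 9) dx. Term by term:
    ∫_0^4 x^4 dx = 1024/5;  ∫_0^4 6*x^3 dx = 384;  ∫_0^4 15*x^2 dx = 320;
    ∫_0^4 18*x dx = 144;  ∫_0^4 9 dx = 36.
  Sum: 1024/5 + 384 + 320 + 144 + 36 = 5444/5.
  ∫_0^4 u'(x)^2 dx = ∫_0^4 (4*x^2 + 12*x + 9) dx. Term by term:
    ∫_0^4 4*x^2 dx = 256/3;  ∫_0^4 12*x dx = 96;  ∫_0^4 9 dx = 36.
  Sum: 256/3 + 96 + 36 = 652/3.
Adding: ||u||_{H^1}^2 = 5444/5 + 652/3 = 19592/15.


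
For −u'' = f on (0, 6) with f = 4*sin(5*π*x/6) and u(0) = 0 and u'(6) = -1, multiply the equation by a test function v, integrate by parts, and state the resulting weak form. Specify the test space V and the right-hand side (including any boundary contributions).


V = {v ∈ H^1(0, 6) : v(0) = 0} (test functions vanish at x = 0 where u is specified); weak form: ∫_0^6 u'v' dx = ∫_0^6 (4*sin(5*π*x/6)) v dx − v(6) for all v ∈ V.

Multiply both sides by a test function v and integrate from 0 to 6:
  ∫_0^6 −u''(x) v(x) dx = ∫_0^6 f(x) v(x) dx.
Integrate the LHS by parts once:
  ∫_0^6 −u'' v dx = −[u'(x) v(x)]_0^6 + ∫_0^6 u'(x) v'(x) dx.
Thus ∫_0^6 u'(x) v'(x) dx = ∫_0^6 f(x) v(x) dx + [u'(x) v(x)]_0^6.
Choose V so that boundary terms are either known or forced to vanish.
Mixed BC: u(0) = 0 (Dirichlet) and u'(6) = -1 (Neumann). Define V = {v ∈ H^1(0, 6) : v(0) = 0}. Then [u' v]_0^6 = u'(6)·v(6) − u'(0)·0 = − v(6).
Weak formulation: find u (satisfying any essential BC) such that ∫_0^6 u'(x) v'(x) dx = ∫_0^6 f v dx − v(6) for all v ∈ V (Dirichlet at 0 absorbed into V; Neumann datum at x = 6 contributes the boundary term).
Substituting f(x) = 4*sin(5*π*x/6), the right-hand side is ∫_0^6 (4*sin(5*π*x/6)) v dx − v(6).


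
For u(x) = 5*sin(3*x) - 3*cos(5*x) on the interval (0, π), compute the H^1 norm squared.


||u||_{H^1(0,π)}^2 = 242*π

u'(x) = 15*sin(5*x) + 15*cos(3*x).
Expand u² and (u')² and integrate term by term on (0, π), using: for integers n ≥ 1, ∫_0^π sin²(nx) dx = ∫_0^π cos²(nx) dx = π/2; for n ≠ n', ∫_0^π sin(nx)sin(n'x) dx = ∫_0^π cos(nx)cos(n'x) dx = 0; and by product-to-sum, ∫_0^π sin(nx)cos(n'x) dx = ½∫_0^π [sin((n+n')x) + sin((n−n')x)] dx, which is 0 when n+n' is even and 2n/(n²−n'²) when n+n' is odd (it need not vanish on (0, π)).
  u² squared terms: (-3)²·∫cos(5x)² dx = 9·π/2 = 9*π/2;  (5)²·∫sin(3x)² dx = 25·π/2 = 25*π/2.
  u² cross terms: 2·(-3)·(5)·∫cos(5x)·sin(3x) dx = -30·(0) = 0.
  So ∫_0^π u² dx = 9*π/2 + 25*π/2 + 0 = 17*π.
  (u')² squared terms: (15)²·∫cos(3x)² dx = 225·π/2 = 225*π/2;  (15)²·∫sin(5x)² dx = 225·π/2 = 225*π/2.
  (u')² cross terms: 2·(15)·(15)·∫cos(3x)·sin(5x) dx = 450·(0) = 0.
  So ∫_0^π (u')² dx = 225*π/2 + 225*π/2 + 0 = 225*π.
||u||_{H^1}^2 = (17*π) + (225*π) = 242*π.


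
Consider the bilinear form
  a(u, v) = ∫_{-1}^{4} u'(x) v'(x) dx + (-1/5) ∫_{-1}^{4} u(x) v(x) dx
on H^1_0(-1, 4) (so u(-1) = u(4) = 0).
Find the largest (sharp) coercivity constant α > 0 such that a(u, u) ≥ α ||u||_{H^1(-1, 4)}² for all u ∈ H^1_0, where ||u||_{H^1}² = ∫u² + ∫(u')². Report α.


α = (-5 + π^2)/(π^2 + 25)

Coercivity of a(·,·) on H^1_0(-1, 4) means a(u, u) ≥ α ||u||_{H^1}² for every u ∈ H^1_0.
The interval has length L = 5, and Poincaré/coercivity depend only on L. Here a(u, u) = ∫(u')² + (-1/5)·∫u².
Here c = -1/5 < 0 with |c| < (π/L)² = π^2/25, so coercivity still holds. The condition a(u,u) ≥ α||u||_{H^1}² reads (1−α)∫(u')² ≥ (α−c)∫u². Any admissible α is ≤ 1 (rapidly oscillating u have ∫u²/∫(u')² → 0), and α = 1 would force 0 ≥ (1−c)∫u², impossible since c < 1; so 1−α > 0. By the sharp Poincaré inequality on H^1_0 of an interval of length L, ∫(u')² ≥ (π/L)²∫u² with equality for the first sine mode sin(π(x−x₀)/L) (x₀ the left endpoint), so the inequality holds for all u iff (1−α)(π/L)² ≥ α − c, i.e. α ≤ ((π/L)² + c)/((π/L)² + 1) = (1 + c(L/π)²)/(1 + (L/π)²). (Direct route, valid since c ≤ 0: Poincaré gives c∫u² ≥ c(L/π)²∫(u')², so a(u,u) ≥ (1 + c(L/π)²)∫(u')², while ||u||_{H^1}² ≤ (1 + (L/π)²)∫(u')²; dividing yields the same α.) With (π/L)² = π^2/25 and c = -1/5, the largest admissible constant is α = ((π/L)² + c)/((π/L)² + 1).
Simplifying, α = (-5 + π^2)/(π^2 + 25).


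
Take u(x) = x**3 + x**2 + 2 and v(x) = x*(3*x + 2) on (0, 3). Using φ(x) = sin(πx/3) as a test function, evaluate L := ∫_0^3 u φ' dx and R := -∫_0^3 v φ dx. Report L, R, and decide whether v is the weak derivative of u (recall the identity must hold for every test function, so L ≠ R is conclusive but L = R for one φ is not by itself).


LHS = -99/π + 324/π^3, RHS = -99/π + 324/π^3. Yes, v = u' weakly.

u(x) = x**3 + x**2 + 2, classical derivative u'(x) = 3*x**2 + 2*x.
φ(x) = sin(πx/3), so φ'(x) = π*cos(π*x/3)/3.
Note φ(0) = φ(3) = 0, so the boundary term u·φ vanishes.
LHS = ∫_0^3 u(x) φ'(x) dx = ∫_0^3 (π*x^3*cos(π*x/3)/3 + π*x^2*cos(π*x/3)/3 + 2*π*cos(π*x/3)/3) dx. Term by term:
  ∫_0^3 2*π*cos(π*x/3)/3 dx = 0;  ∫_0^3 π*x^2*cos(π*x/3)/3 dx = -18/π;  ∫_0^3 π*x^3*cos(π*x/3)/3 dx = -81/π + 324/π^3.
Sum: 0 − 18/π + -81/π + 324/π^3 = -99/π + 324/π^3.
So LHS = -99/π + 324/π^3.
∫_0^3 v(x) φ(x) dx = ∫_0^3 (3*x^2*sin(π*x/3) + 2*x*sin(π*x/3)) dx. Term by term:
  ∫_0^3 2*x*sin(π*x/3) dx = 18/π;  ∫_0^3 3*x^2*sin(π*x/3) dx = -324/π^3 + 81/π.
Sum: 18/π + -324/π^3 + 81/π = -324/π^3 + 99/π.
So RHS = -∫_0^3 v(x) φ(x) dx = -99/π + 324/π^3.
LHS = RHS, so the identity holds for this test φ.
Moreover u is smooth here and v(x) = u'(x) = 3*x**2 + 2*x pointwise, so the identity holds for every test function. Hence v is the weak derivative of u.


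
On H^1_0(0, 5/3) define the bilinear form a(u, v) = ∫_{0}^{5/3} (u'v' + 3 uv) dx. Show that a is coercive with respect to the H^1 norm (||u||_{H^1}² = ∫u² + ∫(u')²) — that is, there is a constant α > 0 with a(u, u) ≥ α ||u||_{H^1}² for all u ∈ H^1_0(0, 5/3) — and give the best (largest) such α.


α = 1

Coercivity of a(·,·) on H^1_0(0, 5/3) means a(u, u) ≥ α ||u||_{H^1}² for every u ∈ H^1_0.
The interval has length L = 5/3, and Poincaré/coercivity depend only on L. Here a(u, u) = ∫(u')² + (3)·∫u².
Here c = 3 ≥ 1, so a(u,u) = ∫(u')² + c∫u² ≥ ∫(u')² + ∫u² = ||u||_{H^1}², i.e. α = 1 works. No larger α is possible: a(u,u) ≥ α||u||_{H^1}² means (1−α)∫(u')² ≥ (α−c)∫u², and for the modes u_n = sin(nπ(x−x₀)/L) (x₀ the left endpoint) one has ∫u_n²/∫(u_n')² = (L/(nπ))² → 0, so a(u_n,u_n)/||u_n||_{H^1}² → 1. Hence the optimal constant is α = 1.
Therefore α = 1.


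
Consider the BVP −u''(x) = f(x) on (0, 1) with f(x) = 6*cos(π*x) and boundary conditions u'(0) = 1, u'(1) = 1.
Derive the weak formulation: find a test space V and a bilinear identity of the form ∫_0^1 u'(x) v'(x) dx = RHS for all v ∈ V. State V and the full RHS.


V = H^1(0, 1) (v unrestricted at boundary; u is determined up to an additive constant); weak form: ∫_0^1 u'v' dx = ∫_0^1 (6*cos(π*x)) v dx + v(1) − v(0) for all v ∈ V.

Multiply both sides by a test function v and integrate from 0 to 1:
  ∫_0^1 −u''(x) v(x) dx = ∫_0^1 f(x) v(x) dx.
Integrate the LHS by parts once:
  ∫_0^1 −u'' v dx = −[u'(x) v(x)]_0^1 + ∫_0^1 u'(x) v'(x) dx.
Thus ∫_0^1 u'(x) v'(x) dx = ∫_0^1 f(x) v(x) dx + [u'(x) v(x)]_0^1.
Choose V so that boundary terms are either known or forced to vanish.
u has inhomogeneous Neumann u'(0) = 1, u'(1) = 1. [u' v]_0^1 = (1)·v(1) − (1)·v(0) = v(1) − v(0). Take V = H^1(0, 1); boundary term becomes part of RHS.
Weak formulation: find u (satisfying any essential BC) such that ∫_0^1 u'(x) v'(x) dx = ∫_0^1 f v dx + v(1) − v(0) for all v ∈ V (Neumann data are natural BCs: they enter the RHS as boundary terms).
Substituting f(x) = 6*cos(π*x), the right-hand side is ∫_0^1 (6*cos(π*x)) v dx + v(1) − v(0).
Compatibility check (pure Neumann): taking v ≡ 1 ∈ V gives 0 = ∫_0^1 f dx + (1) − (1), i.e. ∫_0^1 f dx must equal u'(0) − u'(1) = 0. Indeed ∫_0^1 (6*cos(π*x)) dx = 0, so the data are compatible. The solution is then unique only up to an additive constant (fix it e.g. by requiring ∫_0^1 u dx = 0).


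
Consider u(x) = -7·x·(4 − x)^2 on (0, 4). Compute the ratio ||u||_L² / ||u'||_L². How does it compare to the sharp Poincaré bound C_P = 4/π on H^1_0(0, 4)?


||u||_L² / ||u'||_L² = 2*sqrt(14)/7 < C_P = 4/π.

u(x) = -7·x·(4 − x)^2, so u'(x) = 7*(4 - 3*x)*(x - 4).
u(x) = -7·x·(4 − x)^2 vanishes at x = 0 and x = 4, so u ∈ H^1_0(0, 4). Differentiate via the product rule and integrate the resulting polynomials term by term.
  ∫_0^4 u² dx = ∫_0^4 (49*x^6 - 784*x^5 + 4704*x^4 - 12544*x^3 + 12544*x^2) dx. Term by term:
    ∫_0^4 49*x^6 dx = 114688;  ∫_0^4 -784*x^5 dx = -1605632/3;  ∫_0^4 4704*x^4 dx = 4816896/5;
    ∫_0^4 -12544*x^3 dx = -802816;  ∫_0^4 12544*x^2 dx = 802816/3.
  Sum: 114688 − 1605632/3 + 4816896/5 − 802816 + 802816/3 = 114688/15.
  ∫_0^4 (u')² dx = ∫_0^4 (441*x^4 - 4704*x^3 + 17248*x^2 - 25088*x + 12544) dx. Term by term:
    ∫_0^4 441*x^4 dx = 451584/5;  ∫_0^4 -4704*x^3 dx = -301056;  ∫_0^4 17248*x^2 dx = 1103872/3;
    ∫_0^4 -25088*x dx = -200704;  ∫_0^4 12544 dx = 50176.
  Sum: 451584/5 − 301056 + 1103872/3 − 200704 + 50176 = 100352/15.
∫_0^4 u² dx = 114688/15, so ||u||_L² = 128*sqrt(105)/15.
∫_0^4 (u')² dx = 100352/15, so ||u'||_L² = 224*sqrt(30)/15.
Ratio ||u||_L² / ||u'||_L² = 2*sqrt(14)/7.
Sharp Poincaré constant on H^1_0(0, 4) is C_P = L/π = 4/π, achieved by sin(π/4·x).
A polynomial bump cannot attain the sharp Poincaré constant (only the first sine eigenfunction does), so the ratio is strictly less than C_P, consistent with ||u||_L² ≤ C_P ||u'||_L².


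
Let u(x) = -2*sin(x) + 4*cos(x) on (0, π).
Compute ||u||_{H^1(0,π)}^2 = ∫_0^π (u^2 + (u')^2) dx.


||u||_{H^1(0,π)}^2 = 20*π

u'(x) = -4*sin(x) - 2*cos(x).
Expand u² and (u')² and integrate term by term on (0, π), using: for integers n ≥ 1, ∫_0^π sin²(nx) dx = ∫_0^π cos²(nx) dx = π/2; for n ≠ n', ∫_0^π sin(nx)sin(n'x) dx = ∫_0^π cos(nx)cos(n'x) dx = 0; and by product-to-sum, ∫_0^π sin(nx)cos(n'x) dx = ½∫_0^π [sin((n+n')x) + sin((n−n')x)] dx, which is 0 when n+n' is even and 2n/(n²−n'²) when n+n' is odd (it need not vanish on (0, π)).
  u² squared terms: (-2)²·∫sin(x)² dx = 4·π/2 = 2*π;  (4)²·∫cos(x)² dx = 16·π/2 = 8*π.
  u² cross terms: 2·(-2)·(4)·∫sin(x)·cos(x) dx = -16·(0) = 0.
  So ∫_0^π u² dx = 2*π + 8*π + 0 = 10*π.
  (u')² squared terms: (-4)²·∫sin(x)² dx = 16·π/2 = 8*π;  (-2)²·∫cos(x)² dx = 4·π/2 = 2*π.
  (u')² cross terms: 2·(-4)·(-2)·∫sin(x)·cos(x) dx = 16·(0) = 0.
  So ∫_0^π (u')² dx = 8*π + 2*π + 0 = 10*π.
||u||_{H^1}^2 = (10*π) + (10*π) = 20*π.


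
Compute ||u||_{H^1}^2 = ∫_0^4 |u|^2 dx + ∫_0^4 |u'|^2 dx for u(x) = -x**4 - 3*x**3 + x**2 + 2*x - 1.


||u||_{H^1}^2 = 57528572/315

The H^1 norm (squared) on an interval (0, L) is
  ||u||_{H^1}^2 = ∫_0^L u(x)^2 dx + ∫_0^L u'(x)^2 dx.
Compute u'(x) = -4*x**3 - 9*x**2 + 2*x + 2.
Then u(x)^2 = x**8 + 6*x**7 + 7*x**6 - 10*x**5 - 9*x**4 + 10*x**3 + 2*x**2 - 4*x + 1 and u'(x)^2 = 16*x**6 + 72*x**5 + 65*x**4 - 52*x**3 - 32*x**2 + 8*x + 4.
Integrate each monomial from 0 to 4 using ∫_0^4 c·x^n dx = c·4^(n+1)/(n+1):
  ∫_0^4 u(x)^2 dx = ∫_0^4 (x^8 + 6*x^7 + 7*x^6 - 10*x^5 - 9*x^4 + 10*x^3 + 2*x^2 - 4*x + 1) dx. Term by term:
    ∫_0^4 x^8 dx = 262144/9;  ∫_0^4 6*x^7 dx = 49152;  ∫_0^4 7*x^6 dx = 16384;
    ∫_0^4 -10*x^5 dx = -20480/3;  ∫_0^4 -9*x^4 dx = -9216/5;  ∫_0^4 10*x^3 dx = 640;
    ∫_0^4 2*x^2 dx = 128/3;  ∫_0^4 -4*x dx = -32;  ∫_0^4 1 dx = 4.
  Sum: 262144/9 + 49152 + 16384 − 20480/3 − 9216/5 + 640 + 128/3 − 32 + 4 = 3899156/45.
  ∫_0^4 u'(x)^2 dx = ∫_0^4 (16*x^6 + 72*x^5 + 65*x^4 - 52*x^3 - 32*x^2 + 8*x + 4) dx. Term by term:
    ∫_0^4 16*x^6 dx = 262144/7;  ∫_0^4 72*x^5 dx = 49152;  ∫_0^4 65*x^4 dx = 13312;
    ∫_0^4 -52*x^3 dx = -3328;  ∫_0^4 -32*x^2 dx = -2048/3;  ∫_0^4 8*x dx = 64;
    ∫_0^4 4 dx = 16.
  Sum: 262144/7 + 49152 + 13312 − 3328 − 2048/3 + 64 + 16 = 2015632/21.
Adding: ||u||_{H^1}^2 = 3899156/45 + 2015632/21 = 57528572/315.


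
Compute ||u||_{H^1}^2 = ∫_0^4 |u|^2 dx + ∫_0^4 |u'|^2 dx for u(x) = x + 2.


||u||_{H^1}^2 = 220/3

The H^1 norm (squared) on an interval (0, L) is
  ||u||_{H^1}^2 = ∫_0^L u(x)^2 dx + ∫_0^L u'(x)^2 dx.
Compute u'(x) = 1.
Then u(x)^2 = x**2 + 4*x + 4 and u'(x)^2 = 1.
Integrate each monomial from 0 to 4 using ∫_0^4 c·x^n dx = c·4^(n+1)/(n+1):
  ∫_0^4 u(x)^2 dx = ∫_0^4 (x^2 + 4*x + 4) dx. Term by term:
    ∫_0^4 x^2 dx = 64/3;  ∫_0^4 4*x dx = 32;  ∫_0^4 4 dx = 16.
  Sum: 64/3 + 32 + 16 = 208/3.
  ∫_0^4 u'(x)^2 dx = ∫_0^4 (1) dx. Term by term:
    ∫_0^4 1 dx = 4.
Adding: ||u||_{H^1}^2 = 208/3 + 4 = 220/3.


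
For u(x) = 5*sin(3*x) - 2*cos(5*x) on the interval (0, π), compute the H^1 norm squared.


||u||_{H^1(0,π)}^2 = 177*π

u'(x) = 10*sin(5*x) + 15*cos(3*x).
Expand u² and (u')² and integrate term by term on (0, π), using: for integers n ≥ 1, ∫_0^π sin²(nx) dx = ∫_0^π cos²(nx) dx = π/2; for n ≠ n', ∫_0^π sin(nx)sin(n'x) dx = ∫_0^π cos(nx)cos(n'x) dx = 0; and by product-to-sum, ∫_0^π sin(nx)cos(n'x) dx = ½∫_0^π [sin((n+n')x) + sin((n−n')x)] dx, which is 0 when n+n' is even and 2n/(n²−n'²) when n+n' is odd (it need not vanish on (0, π)).
  u² squared terms: (-2)²·∫cos(5x)² dx = 4·π/2 = 2*π;  (5)²·∫sin(3x)² dx = 25·π/2 = 25*π/2.
  u² cross terms: 2·(-2)·(5)·∫cos(5x)·sin(3x) dx = -20·(0) = 0.
  So ∫_0^π u² dx = 2*π + 25*π/2 + 0 = 29*π/2.
  (u')² squared terms: (10)²·∫sin(5x)² dx = 100·π/2 = 50*π;  (15)²·∫cos(3x)² dx = 225·π/2 = 225*π/2.
  (u')² cross terms: 2·(10)·(15)·∫sin(5x)·cos(3x) dx = 300·(0) = 0.
  So ∫_0^π (u')² dx = 50*π + 225*π/2 + 0 = 325*π/2.
||u||_{H^1}^2 = (29*π/2) + (325*π/2) = 177*π.


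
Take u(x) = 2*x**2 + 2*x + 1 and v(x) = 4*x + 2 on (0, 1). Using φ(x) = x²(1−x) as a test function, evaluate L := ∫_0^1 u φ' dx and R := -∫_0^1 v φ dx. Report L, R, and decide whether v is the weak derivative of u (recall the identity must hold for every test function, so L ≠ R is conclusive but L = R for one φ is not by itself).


LHS = -11/30, RHS = -11/30. Yes, v = u' weakly.

u(x) = 2*x**2 + 2*x + 1, classical derivative u'(x) = 4*x + 2.
φ(x) = x²(1−x), so φ'(x) = x*(2 - 3*x).
Note φ(0) = φ(1) = 0, so the boundary term u·φ vanishes.
LHS = ∫_0^1 u(x) φ'(x) dx = ∫_0^1 (-6*x^4 - 2*x^3 + x^2 + 2*x) dx. Term by term:
  ∫_0^1 -6*x^4 dx = -6/5;  ∫_0^1 -2*x^3 dx = -1/2;  ∫_0^1 x^2 dx = 1/3;
  ∫_0^1 2*x dx = 1.
Sum: -6/5 − 1/2 + 1/3 + 1 = -11/30.
So LHS = -11/30.
∫_0^1 v(x) φ(x) dx = ∫_0^1 (-4*x^4 + 2*x^3 + 2*x^2) dx. Term by term:
  ∫_0^1 -4*x^4 dx = -4/5;  ∫_0^1 2*x^3 dx = 1/2;  ∫_0^1 2*x^2 dx = 2/3.
Sum: -4/5 + 1/2 + 2/3 = 11/30.
So RHS = -∫_0^1 v(x) φ(x) dx = -11/30.
LHS = RHS, so the identity holds for this test φ.
Moreover u is smooth here and v(x) = u'(x) = 4*x + 2 pointwise, so the identity holds for every test function. Hence v is the weak derivative of u.


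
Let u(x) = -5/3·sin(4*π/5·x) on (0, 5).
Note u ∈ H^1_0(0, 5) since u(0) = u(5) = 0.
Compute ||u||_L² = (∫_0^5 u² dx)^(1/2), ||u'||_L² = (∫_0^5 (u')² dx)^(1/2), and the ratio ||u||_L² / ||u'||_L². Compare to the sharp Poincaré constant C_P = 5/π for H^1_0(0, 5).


||u||_L² / ||u'||_L² = 5/(4*π) < C_P = 5/π.

u(x) = -5/3·sin(4*π/5·x), so u'(x) = -4*π*cos(4*π*x/5)/3.
Writing u(x) = A·sin(kπx/L) with A = -5/3 and k = 4, use ∫_0^L sin²(kπx/L) dx = L/2 and ∫_0^L cos²(kπx/L) dx = L/2.
u² = 25/9·sin²(4*π/5·x) and (u')² = 16*π^2/9·cos²(4*π/5·x), and each of sin², cos² integrates to L/2 = 5/2 over (0, 5).
∫_0^5 u² dx = 125/18, so ||u||_L² = 5*sqrt(10)/6.
∫_0^5 (u')² dx = 40*π^2/9, so ||u'||_L² = 2*sqrt(10)*π/3.
Ratio ||u||_L² / ||u'||_L² = 5/(4*π).
Sharp Poincaré constant on H^1_0(0, 5) is C_P = L/π = 5/π, achieved by sin(π/5·x).
This is the k = 4 harmonic; the ratio L/(kπ) is strictly less than C_P = L/π, consistent with the sharp inequality ||u||_L² ≤ C_P ||u'||_L².
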